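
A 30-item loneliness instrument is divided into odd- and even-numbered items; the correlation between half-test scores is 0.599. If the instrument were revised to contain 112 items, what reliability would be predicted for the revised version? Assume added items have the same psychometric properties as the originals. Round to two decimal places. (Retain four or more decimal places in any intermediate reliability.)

Full-test reliability from the split-half r: r_full = 2(0.599)/(1 + 0.599) = 0.7492
Length factor from 30 to 112 items: n = 112/30 = 3.7333
r_new = n·r_full / (1 + (n − 1)·r_full) = 2.7970 / 3.0478 ≈ 0.9177

0.92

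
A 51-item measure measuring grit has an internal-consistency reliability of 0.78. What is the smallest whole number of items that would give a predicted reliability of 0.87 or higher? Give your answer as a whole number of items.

n = 0.87(1 − 0.78) / [0.78(1 − 0.87)]
n = 0.1914 / 0.1014 ≈ 1.8876
1.8876 × 51 = 96.27 → 97 items

97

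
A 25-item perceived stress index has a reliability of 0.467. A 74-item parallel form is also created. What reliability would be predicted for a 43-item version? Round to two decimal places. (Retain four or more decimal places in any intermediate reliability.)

0.60

The 74-item form is not needed; work directly from the 25-item form with n = 43/25 = 1.7200.
r_{43} = n·r / (1 + (n − 1)·r) = 0.8032 / 1.3362 ≈ 0.6011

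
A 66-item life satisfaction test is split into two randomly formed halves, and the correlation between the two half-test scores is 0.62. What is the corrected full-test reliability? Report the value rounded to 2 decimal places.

0.77

Apply the Spearman-Brown correction with n = 2:
r_full = 2(0.62) / (1 + 0.62)
       = 1.2400 / 1.6200 = 0.7654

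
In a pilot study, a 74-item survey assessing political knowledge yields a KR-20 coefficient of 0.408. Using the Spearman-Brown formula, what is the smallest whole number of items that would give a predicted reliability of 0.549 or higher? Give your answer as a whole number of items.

Invert Spearman-Brown to solve for n:
n = r_target (1 − r_old) / [ r_old (1 − r_target) ]
n = [0.549 × 0.592] / [0.408 × 0.451]
n = 0.325008 / 0.184008 ≈ 1.7663
So the test needs 1.7663 × 74 ≈ 130.71 items; rounding up, 131.

131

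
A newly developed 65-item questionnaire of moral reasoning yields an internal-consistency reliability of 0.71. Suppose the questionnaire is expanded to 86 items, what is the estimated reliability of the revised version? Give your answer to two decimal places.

0.76

The new length is 86/65 = 1.3231 times the old.
Apply the Spearman-Brown prophecy formula, r' = nr / [1 + (n − 1)r]:
r_new = 1.3231·0.71 / [1 + (1.3231 − 1)·0.71]
r_new = 0.9394 / 1.2294 ≈ 0.7641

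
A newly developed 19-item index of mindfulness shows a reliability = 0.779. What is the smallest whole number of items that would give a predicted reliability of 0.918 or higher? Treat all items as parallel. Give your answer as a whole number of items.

61

Spearman-Brown solved for the length factor n:
n = r_target (1 − r_old) / [ r_old (1 − r_target) ]
n = 0.918 × (1 − 0.779) / [ 0.779 × (1 − 0.918) ]
n = 0.202878 / 0.063878 ≈ 3.1760
So the test needs 3.1760 × 19 ≈ 60.34 items; rounding up, 61.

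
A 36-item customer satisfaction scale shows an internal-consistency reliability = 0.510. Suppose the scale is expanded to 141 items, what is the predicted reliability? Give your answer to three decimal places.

n = 141/36 = 3.9167
By Spearman-Brown, r_new = n r / (1 + (n − 1) r).
r_new = (3.9167 × 0.510) / (1 + (3.9167 − 1) × 0.510)
r_new = 1.9975 / 2.4875 ≈ 0.8030

0.803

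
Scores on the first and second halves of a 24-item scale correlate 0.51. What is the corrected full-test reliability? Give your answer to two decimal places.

0.68

Each half is half the length of the full test, so the full test is n = 2 times a half.
r_full = 2r_hh / (1 + r_hh) = 2 × 0.51 / (1 + 0.51)
       = 1.0200 / 1.5100 = 0.6755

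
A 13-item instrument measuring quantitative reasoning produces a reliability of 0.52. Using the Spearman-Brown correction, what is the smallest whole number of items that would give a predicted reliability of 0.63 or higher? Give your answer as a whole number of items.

21

Rearranging the Spearman-Brown formula for n,
n = r_target (1 − r_old) / [ r_old (1 − r_target) ]
n = [0.63 × 0.48] / [0.52 × 0.37]
n = 0.3024 / 0.1924 ≈ 1.5717
So the test needs 1.5717 × 13 ≈ 20.43 items; rounding up, 21.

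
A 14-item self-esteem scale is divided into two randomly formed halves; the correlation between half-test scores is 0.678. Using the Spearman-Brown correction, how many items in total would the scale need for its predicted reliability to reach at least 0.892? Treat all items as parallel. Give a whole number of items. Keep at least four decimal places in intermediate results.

28

Corrected full-test reliability: r_full = 2 × 0.678 / (1 + 0.678) ≈ 0.8081
Solve Spearman-Brown for n: n = 0.892(1 − 0.8081) / [0.8081(1 − 0.892)] = 1.9613
Required items = 1.9613 × 14 = 27.46, so 28 items.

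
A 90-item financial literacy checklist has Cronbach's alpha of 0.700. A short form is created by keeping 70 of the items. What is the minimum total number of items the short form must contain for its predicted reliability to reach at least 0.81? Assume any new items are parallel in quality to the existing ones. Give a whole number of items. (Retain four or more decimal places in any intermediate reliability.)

First, r for the 70-item form: n = 70/90 = 0.7778, so r_70 = 0.7778·0.700/(1 + (0.7778 − 1)·0.700) = 0.6447
Then solve for n' with r_old = 0.6447, r_target = 0.81: n' = 0.81(1 − 0.6447)/[0.6447(1 − 0.81)] = 2.3495
Items = 2.3495 × 70 ≈ 164.47 → 165

165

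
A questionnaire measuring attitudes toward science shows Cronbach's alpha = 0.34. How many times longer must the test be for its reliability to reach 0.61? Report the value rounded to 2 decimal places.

3.04

Spearman-Brown solved for the length factor n:
n = r_target (1 − r_old) / [ r_old (1 − r_target) ]
n = 0.61(1 − 0.34) / [0.34(1 − 0.61)]
n = 0.4026 / 0.1326 ≈ 3.0362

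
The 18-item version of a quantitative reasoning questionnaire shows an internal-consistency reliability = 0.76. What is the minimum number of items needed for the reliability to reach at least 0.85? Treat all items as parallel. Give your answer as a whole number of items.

33

n = 0.85(1 − 0.76) / [0.76(1 − 0.85)]
  = 0.2040 / 0.1140 = 1.7895
So the test needs 1.7895 × 18 ≈ 32.21 items; rounding up, 33.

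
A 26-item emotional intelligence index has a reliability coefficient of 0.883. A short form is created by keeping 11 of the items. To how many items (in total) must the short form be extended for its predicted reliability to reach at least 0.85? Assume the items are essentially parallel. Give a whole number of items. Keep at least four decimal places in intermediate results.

20

Short-form reliability: n = 11/26 = 0.4231; r_11 = n·r/(1+(n−1)r) ≈ 0.7615
Length factor from the short form to reach 0.85: n' = 0.85(1 − 0.7615) / [0.7615(1 − 0.85)] ≈ 1.7748
Total items = 1.7748 × 11 = 19.52, rounded up to 20.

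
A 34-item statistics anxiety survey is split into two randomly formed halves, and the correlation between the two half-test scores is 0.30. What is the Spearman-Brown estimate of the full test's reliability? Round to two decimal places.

0.46

Each half is half the length of the full test, so the full test is n = 2 times a half.
r_full = 2(0.30) / (1 + 0.30)
r_full = 0.6000 / 1.3000 ≈ 0.4615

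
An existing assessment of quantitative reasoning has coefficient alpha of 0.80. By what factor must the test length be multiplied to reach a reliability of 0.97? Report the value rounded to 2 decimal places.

8.08

Spearman-Brown solved for the length factor n:
n = r*(1 − r) / [ r (1 − r*) ]
n = 0.97 × (1 − 0.80) / [ 0.80 × (1 − 0.97) ]
  = 0.1940 / 0.0240 = 8.0833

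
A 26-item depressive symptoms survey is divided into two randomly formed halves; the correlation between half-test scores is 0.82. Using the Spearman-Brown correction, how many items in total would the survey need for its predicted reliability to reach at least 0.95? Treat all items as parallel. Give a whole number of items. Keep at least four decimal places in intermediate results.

55

r_full = 2(0.82)/(1 + 0.82) = 0.9011
n = r_tgt(1 − r_full) / [r_full(1 − r_tgt)] = 0.95 × 0.0989 / (0.9011 × 0.05) ≈ 2.0853
Items = 2.0853 × 26 ≈ 54.22 → 55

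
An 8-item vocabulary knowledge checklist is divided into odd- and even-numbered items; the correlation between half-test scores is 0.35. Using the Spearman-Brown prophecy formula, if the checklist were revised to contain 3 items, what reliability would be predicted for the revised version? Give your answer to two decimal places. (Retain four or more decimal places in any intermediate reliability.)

Spearman-Brown correction (n = 2): r_full = 2·0.35/(1 + 0.35) = 0.5185
Length factor from 8 to 3 items: n = 3/8 = 0.3750
r_new = n·r_full / (1 + (n − 1)·r_full) = 0.1944 / 0.6759 ≈ 0.2876

0.29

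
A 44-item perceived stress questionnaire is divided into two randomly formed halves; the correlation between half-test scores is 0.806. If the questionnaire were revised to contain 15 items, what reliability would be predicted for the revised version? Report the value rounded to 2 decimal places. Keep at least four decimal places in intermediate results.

0.74

First correct the split-half correlation to full-test reliability: r_full = 2 × 0.806 / (1 + 0.806) ≈ 0.8926
Then adjust to 15 items: n = 15/44 = 0.3409
r_new = n·r_full / (1 + (n − 1)·r_full) = 0.3043 / 0.4117 ≈ 0.7391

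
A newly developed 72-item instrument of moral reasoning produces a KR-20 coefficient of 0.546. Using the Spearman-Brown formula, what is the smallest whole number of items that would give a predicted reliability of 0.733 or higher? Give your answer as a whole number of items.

n = 0.733 × (1 − 0.546) / [ 0.546 × (1 − 0.733) ]
n = 0.332782 / 0.145782 ≈ 2.2827
So the test needs 2.2827 × 72 ≈ 164.35 items; rounding up, 165.

165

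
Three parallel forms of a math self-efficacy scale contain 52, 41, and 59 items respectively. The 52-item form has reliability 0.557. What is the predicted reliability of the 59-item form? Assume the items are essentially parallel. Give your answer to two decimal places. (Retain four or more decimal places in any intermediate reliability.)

The 41-item form is not needed; work directly from the 52-item form with n = 59/52 = 1.1346.
r_{59} = n·r / (1 + (n − 1)·r) = 0.6320 / 1.0750 ≈ 0.5879

0.59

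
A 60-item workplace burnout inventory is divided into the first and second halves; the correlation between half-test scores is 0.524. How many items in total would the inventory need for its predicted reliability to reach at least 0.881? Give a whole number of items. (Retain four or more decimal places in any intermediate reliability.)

202

r_full = 2(0.524)/(1 + 0.524) = 0.6877
n = r_tgt(1 − r_full) / [r_full(1 − r_tgt)] = 0.881 × 0.3123 / (0.6877 × 0.119) ≈ 3.3620
Required items = 3.3620 × 60 = 201.72, so 202 items.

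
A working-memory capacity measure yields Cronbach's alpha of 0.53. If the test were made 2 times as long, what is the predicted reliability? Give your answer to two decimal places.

r_new = (2 × 0.53) / (1 + (2 − 1) × 0.53)
r_new = 1.0600 / 1.5300 ≈ 0.6928

0.69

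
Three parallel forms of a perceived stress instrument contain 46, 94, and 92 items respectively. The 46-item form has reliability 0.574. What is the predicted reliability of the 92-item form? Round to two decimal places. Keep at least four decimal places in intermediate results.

The 94-item form is not needed; work directly from the 46-item form with n = 92/46 = 2.0000.
r_{92} = n·r / (1 + (n − 1)·r) = 1.1480 / 1.5740 ≈ 0.7294

0.73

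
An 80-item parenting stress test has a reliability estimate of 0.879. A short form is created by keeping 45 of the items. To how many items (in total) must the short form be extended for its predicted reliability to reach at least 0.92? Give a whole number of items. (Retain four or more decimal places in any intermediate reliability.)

First, r for the 45-item form: n = 45/80 = 0.5625, so r_45 = 0.5625·0.879/(1 + (0.5625 − 1)·0.879) = 0.8034
Length factor from the short form to reach 0.92: n' = 0.92(1 − 0.8034) / [0.8034(1 − 0.92)] ≈ 2.8142
Total items = 2.8142 × 45 = 126.64, rounded up to 127.

127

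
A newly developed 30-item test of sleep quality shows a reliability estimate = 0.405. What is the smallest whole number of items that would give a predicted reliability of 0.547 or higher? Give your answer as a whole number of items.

54

Rearranging the Spearman-Brown formula for n,
n = r_target (1 − r_old) / [ r_old (1 − r_target) ]
n = 0.547(1 − 0.405) / [0.405(1 − 0.547)]
  = 0.325465 / 0.183465 = 1.7740
1.7740 × 30 = 53.22 → 54 items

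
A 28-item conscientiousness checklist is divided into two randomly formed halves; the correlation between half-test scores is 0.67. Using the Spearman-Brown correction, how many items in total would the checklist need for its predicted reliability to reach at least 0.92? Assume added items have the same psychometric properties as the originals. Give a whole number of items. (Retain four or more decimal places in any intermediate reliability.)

Corrected full-test reliability: r_full = 2 × 0.67 / (1 + 0.67) ≈ 0.8024
n = r_tgt(1 − r_full) / [r_full(1 − r_tgt)] = 0.92 × 0.1976 / (0.8024 × 0.08) ≈ 2.8320
Items = 2.8320 × 28 ≈ 79.30 → 80

80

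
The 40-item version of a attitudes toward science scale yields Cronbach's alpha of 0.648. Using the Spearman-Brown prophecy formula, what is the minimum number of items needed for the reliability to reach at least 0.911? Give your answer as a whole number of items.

Spearman-Brown solved for the length factor n:
n = r*(1 − r) / [ r (1 − r*) ]
n = 0.911 × (1 − 0.648) / [ 0.648 × (1 − 0.911) ]
n = 0.320672 / 0.057672 ≈ 5.5603
So the test needs 5.5603 × 40 ≈ 222.41 items; rounding up, 223.

223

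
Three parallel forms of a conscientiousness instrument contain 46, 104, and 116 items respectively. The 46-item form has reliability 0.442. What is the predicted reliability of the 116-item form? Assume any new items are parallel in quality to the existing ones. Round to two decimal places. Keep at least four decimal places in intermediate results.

0.67

Only the ratio of lengths matters: n = 116/46 = 2.5217
r_{116} = n·r / (1 + (n − 1)·r) = 1.1146 / 1.6726 ≈ 0.6664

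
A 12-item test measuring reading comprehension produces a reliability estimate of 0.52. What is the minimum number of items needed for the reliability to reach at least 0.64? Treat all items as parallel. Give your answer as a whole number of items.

20

Spearman-Brown solved for the length factor n:
n = r*(1 − r) / [ r (1 − r*) ]
n = 0.64 × (1 − 0.52) / [ 0.52 × (1 − 0.64) ]
n = 0.3072 / 0.1872 ≈ 1.6410
Items needed = n × 12 = 1.6410 × 12 ≈ 19.69 → round up to 20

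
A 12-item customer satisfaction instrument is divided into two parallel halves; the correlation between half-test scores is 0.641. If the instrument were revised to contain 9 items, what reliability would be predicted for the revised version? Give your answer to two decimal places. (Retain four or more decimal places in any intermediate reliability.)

Spearman-Brown correction (n = 2): r_full = 2·0.641/(1 + 0.641) = 0.7812
Length factor from 12 to 9 items: n = 9/12 = 0.7500
r_new = n·r_full / (1 + (n − 1)·r_full) = 0.5859 / 0.8047 ≈ 0.7281

0.73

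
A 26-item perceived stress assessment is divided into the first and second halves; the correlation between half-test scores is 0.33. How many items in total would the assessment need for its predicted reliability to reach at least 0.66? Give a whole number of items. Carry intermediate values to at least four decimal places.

r_full = 2(0.33)/(1 + 0.33) = 0.4962
Solve Spearman-Brown for n: n = 0.66(1 − 0.4962) / [0.4962(1 − 0.66)] = 1.9709
Items = 1.9709 × 26 ≈ 51.24 → 52

52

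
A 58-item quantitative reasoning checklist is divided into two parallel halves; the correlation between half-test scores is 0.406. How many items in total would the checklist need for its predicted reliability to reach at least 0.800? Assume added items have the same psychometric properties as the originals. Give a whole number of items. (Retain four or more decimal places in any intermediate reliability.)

r_full = 2(0.406)/(1 + 0.406) = 0.5775
n = r_tgt(1 − r_full) / [r_full(1 − r_tgt)] = 0.800 × 0.4225 / (0.5775 × 0.200) ≈ 2.9264
Items = 2.9264 × 58 ≈ 169.73 → 170

170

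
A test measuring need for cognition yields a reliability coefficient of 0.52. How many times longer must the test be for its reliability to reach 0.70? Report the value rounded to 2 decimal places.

2.15

Spearman-Brown solved for the length factor n:
n = r*(1 − r) / [ r (1 − r*) ]
n = 0.70 × (1 − 0.52) / [ 0.52 × (1 − 0.70) ]
n = 0.3360 / 0.1560 ≈ 2.1538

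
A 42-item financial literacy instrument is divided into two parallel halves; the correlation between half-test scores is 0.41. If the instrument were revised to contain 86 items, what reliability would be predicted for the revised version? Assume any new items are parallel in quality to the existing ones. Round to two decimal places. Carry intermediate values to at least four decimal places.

0.74

Full-test reliability from the split-half r: r_full = 2(0.41)/(1 + 0.41) = 0.5816
Then adjust to 86 items: n = 86/42 = 2.0476
r_new = n·r_full / (1 + (n − 1)·r_full) = 1.1909 / 1.6093 ≈ 0.7400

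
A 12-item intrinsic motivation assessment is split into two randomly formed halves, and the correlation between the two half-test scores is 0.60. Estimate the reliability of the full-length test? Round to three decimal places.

0.750

Apply the Spearman-Brown correction with n = 2:
r_full = 2r_hh / (1 + r_hh) = 2 × 0.60 / (1 + 0.60)
r_full = 1.2000 / 1.6000 ≈ 0.7500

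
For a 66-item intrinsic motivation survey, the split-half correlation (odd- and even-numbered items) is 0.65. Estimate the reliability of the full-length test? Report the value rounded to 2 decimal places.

Each half is half the length of the full test, so the full test is n = 2 times a half.
r_full = 2r_hh / (1 + r_hh) = 2 × 0.65 / (1 + 0.65)
       = 1.3000 / 1.6500 = 0.7879

0.79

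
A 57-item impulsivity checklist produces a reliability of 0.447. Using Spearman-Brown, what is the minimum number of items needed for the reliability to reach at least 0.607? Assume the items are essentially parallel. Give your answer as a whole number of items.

n = [0.607 × 0.553] / [0.447 × 0.393]
  = 0.335671 / 0.175671 = 1.9108
So the test needs 1.9108 × 57 ≈ 108.92 items; rounding up, 109.

109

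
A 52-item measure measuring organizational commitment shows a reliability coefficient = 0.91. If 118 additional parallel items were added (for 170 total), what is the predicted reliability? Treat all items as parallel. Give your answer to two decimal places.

0.97

n = 170/52 = 3.2692
r_new = (3.2692 × 0.91) / (1 + (3.2692 − 1) × 0.91)
     = 2.9750 / 3.0650 = 0.9706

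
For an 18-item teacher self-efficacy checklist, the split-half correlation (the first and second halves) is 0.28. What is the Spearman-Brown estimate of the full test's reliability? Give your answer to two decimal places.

0.44

r_full = 2(0.28) / (1 + 0.28)
       = 0.5600 / 1.2800 = 0.4375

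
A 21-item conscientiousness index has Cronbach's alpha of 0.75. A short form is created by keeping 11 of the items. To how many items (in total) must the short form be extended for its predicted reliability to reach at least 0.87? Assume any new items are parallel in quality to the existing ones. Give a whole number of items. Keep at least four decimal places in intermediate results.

47

First, r for the 11-item form: n = 11/21 = 0.5238, so r_11 = 0.5238·0.75/(1 + (0.5238 − 1)·0.75) = 0.6111
Length factor from the short form to reach 0.87: n' = 0.87(1 − 0.6111) / [0.6111(1 − 0.87)] ≈ 4.2589
Total items = 4.2589 × 11 = 46.85, rounded up to 47.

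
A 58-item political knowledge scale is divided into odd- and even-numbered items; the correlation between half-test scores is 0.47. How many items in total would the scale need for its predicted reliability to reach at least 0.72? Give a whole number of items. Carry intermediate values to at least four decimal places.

Corrected full-test reliability: r_full = 2 × 0.47 / (1 + 0.47) ≈ 0.6395
Solve Spearman-Brown for n: n = 0.72(1 − 0.6395) / [0.6395(1 − 0.72)] = 1.4496
Required items = 1.4496 × 58 = 84.08, so 85 items.

85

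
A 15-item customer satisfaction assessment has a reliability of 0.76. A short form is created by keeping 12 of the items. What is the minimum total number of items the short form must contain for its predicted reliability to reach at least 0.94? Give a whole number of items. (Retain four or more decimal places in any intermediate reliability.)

75

First, r for the 12-item form: n = 12/15 = 0.8000, so r_12 = 0.8000·0.76/(1 + (0.8000 − 1)·0.76) = 0.7170
Then solve for n' with r_old = 0.7170, r_target = 0.94: n' = 0.94(1 − 0.7170)/[0.7170(1 − 0.94)] = 6.1836
Items = 6.1836 × 12 ≈ 74.20 → 75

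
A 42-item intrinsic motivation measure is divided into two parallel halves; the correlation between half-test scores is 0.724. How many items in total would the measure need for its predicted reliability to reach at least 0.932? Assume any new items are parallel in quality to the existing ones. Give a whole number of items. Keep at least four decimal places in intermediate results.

110

r_full = 2(0.724)/(1 + 0.724) = 0.8399
Solve Spearman-Brown for n: n = 0.932(1 − 0.8399) / [0.8399(1 − 0.932)] = 2.6126
Required items = 2.6126 × 42 = 109.73, so 110 items.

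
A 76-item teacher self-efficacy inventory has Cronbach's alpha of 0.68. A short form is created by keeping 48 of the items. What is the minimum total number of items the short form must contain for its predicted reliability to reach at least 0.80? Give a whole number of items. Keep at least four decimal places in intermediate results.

First, r for the 48-item form: n = 48/76 = 0.6316, so r_48 = 0.6316·0.68/(1 + (0.6316 − 1)·0.68) = 0.5730
Then solve for n' with r_old = 0.5730, r_target = 0.80: n' = 0.80(1 − 0.5730)/[0.5730(1 − 0.80)] = 2.9808
Total items = 2.9808 × 48 = 143.08, rounded up to 144.

144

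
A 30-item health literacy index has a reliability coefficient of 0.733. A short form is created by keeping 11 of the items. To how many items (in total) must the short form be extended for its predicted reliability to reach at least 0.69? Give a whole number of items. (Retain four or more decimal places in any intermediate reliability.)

25

First, r for the 11-item form: n = 11/30 = 0.3667, so r_11 = 0.3667·0.733/(1 + (0.3667 − 1)·0.733) = 0.5017
Length factor from the short form to reach 0.69: n' = 0.69(1 − 0.5017) / [0.5017(1 − 0.69)] ≈ 2.2107
Items = 2.2107 × 11 ≈ 24.32 → 25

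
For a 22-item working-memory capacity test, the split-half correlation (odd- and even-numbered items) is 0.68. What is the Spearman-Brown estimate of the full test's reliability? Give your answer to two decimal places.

Each half is half the length of the full test, so the full test is n = 2 times a half.
r_full = 2(0.68) / (1 + 0.68)
       = 1.3600 / 1.6800 = 0.8095

0.81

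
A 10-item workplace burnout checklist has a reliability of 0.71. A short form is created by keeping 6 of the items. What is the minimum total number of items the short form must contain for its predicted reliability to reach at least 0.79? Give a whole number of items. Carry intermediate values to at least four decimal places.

16

First, r for the 6-item form: n = 6/10 = 0.6000, so r_6 = 0.6000·0.71/(1 + (0.6000 − 1)·0.71) = 0.5950
Length factor from the short form to reach 0.79: n' = 0.79(1 − 0.5950) / [0.5950(1 − 0.79)] ≈ 2.5606
Total items = 2.5606 × 6 = 15.36, rounded up to 16.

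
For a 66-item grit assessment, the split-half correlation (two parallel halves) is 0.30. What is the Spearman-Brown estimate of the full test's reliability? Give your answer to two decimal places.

0.46

r_full = 2(0.30) / (1 + 0.30)
       = 0.6000 / 1.3000 = 0.4615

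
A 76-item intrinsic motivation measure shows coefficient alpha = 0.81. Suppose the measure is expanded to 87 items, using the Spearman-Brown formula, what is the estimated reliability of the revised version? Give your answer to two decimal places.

The new length is 87/76 = 1.1447 times the old.
Apply the Spearman-Brown prophecy formula, r' = nr / [1 + (n − 1)r]:
r_new = 1.1447·0.81 / [1 + (1.1447 − 1)·0.81]
r_new = 0.9272 / 1.1172 ≈ 0.8299

0.83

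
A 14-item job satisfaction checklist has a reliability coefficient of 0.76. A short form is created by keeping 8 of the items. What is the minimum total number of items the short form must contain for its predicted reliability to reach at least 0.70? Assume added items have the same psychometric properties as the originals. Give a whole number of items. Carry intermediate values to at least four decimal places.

11

First, r for the 8-item form: n = 8/14 = 0.5714, so r_8 = 0.5714·0.76/(1 + (0.5714 − 1)·0.76) = 0.6441
Length factor from the short form to reach 0.70: n' = 0.70(1 − 0.6441) / [0.6441(1 − 0.70)] ≈ 1.2893
Items = 1.2893 × 8 ≈ 10.31 → 11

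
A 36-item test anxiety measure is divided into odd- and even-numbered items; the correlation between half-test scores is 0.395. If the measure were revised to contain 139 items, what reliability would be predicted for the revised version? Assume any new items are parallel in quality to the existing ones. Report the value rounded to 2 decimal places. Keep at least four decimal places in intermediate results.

0.83

Spearman-Brown correction (n = 2): r_full = 2·0.395/(1 + 0.395) = 0.5663
Length factor from 36 to 139 items: n = 139/36 = 3.8611
r_new = n·r_full / (1 + (n − 1)·r_full) = 2.1865 / 2.6202 ≈ 0.8345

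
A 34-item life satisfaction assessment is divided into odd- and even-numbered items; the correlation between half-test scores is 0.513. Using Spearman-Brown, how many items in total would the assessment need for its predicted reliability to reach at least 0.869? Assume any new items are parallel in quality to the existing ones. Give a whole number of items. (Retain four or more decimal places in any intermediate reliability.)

r_full = 2(0.513)/(1 + 0.513) = 0.6781
n = r_tgt(1 − r_full) / [r_full(1 − r_tgt)] = 0.869 × 0.3219 / (0.6781 × 0.131) ≈ 3.1490
Required items = 3.1490 × 34 = 107.07, so 108 items.

108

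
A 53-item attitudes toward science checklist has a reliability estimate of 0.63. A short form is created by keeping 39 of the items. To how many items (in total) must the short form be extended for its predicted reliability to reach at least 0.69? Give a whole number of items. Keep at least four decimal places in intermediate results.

First, r for the 39-item form: n = 39/53 = 0.7358, so r_39 = 0.7358·0.63/(1 + (0.7358 − 1)·0.63) = 0.5561
Length factor from the short form to reach 0.69: n' = 0.69(1 − 0.5561) / [0.5561(1 − 0.69)] ≈ 1.7767
Items = 1.7767 × 39 ≈ 69.29 → 70

70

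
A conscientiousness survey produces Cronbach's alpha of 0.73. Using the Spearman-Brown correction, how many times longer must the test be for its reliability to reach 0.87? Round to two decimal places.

Rearranging the Spearman-Brown formula for n,
n = r_target (1 − r_old) / [ r_old (1 − r_target) ]
n = 0.87 × (1 − 0.73) / [ 0.73 × (1 − 0.87) ]
n = 0.2349 / 0.0949 ≈ 2.4752

2.48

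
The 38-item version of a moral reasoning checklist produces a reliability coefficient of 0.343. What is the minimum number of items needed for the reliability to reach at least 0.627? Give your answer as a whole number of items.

123

Rearranging the Spearman-Brown formula for n,
n = r_target (1 − r_old) / [ r_old (1 − r_target) ]
n = 0.627(1 − 0.343) / [0.343(1 − 0.627)]
  = 0.411939 / 0.127939 = 3.2198
So the test needs 3.2198 × 38 ≈ 122.35 items; rounding up, 123.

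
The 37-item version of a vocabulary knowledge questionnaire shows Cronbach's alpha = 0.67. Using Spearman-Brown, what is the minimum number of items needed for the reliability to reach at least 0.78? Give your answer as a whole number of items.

n = [0.78 × 0.33] / [0.67 × 0.22]
n = 0.2574 / 0.1474 ≈ 1.7463
1.7463 × 37 = 64.61 → 65 items

65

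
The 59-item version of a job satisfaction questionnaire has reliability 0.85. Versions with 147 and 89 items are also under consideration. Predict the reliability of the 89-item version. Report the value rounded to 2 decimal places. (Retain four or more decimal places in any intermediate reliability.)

0.90

The 147-item form is not needed; work directly from the 59-item form with n = 89/59 = 1.5085.
r_{89} = n·r / (1 + (n − 1)·r) = 1.2822 / 1.4322 ≈ 0.8953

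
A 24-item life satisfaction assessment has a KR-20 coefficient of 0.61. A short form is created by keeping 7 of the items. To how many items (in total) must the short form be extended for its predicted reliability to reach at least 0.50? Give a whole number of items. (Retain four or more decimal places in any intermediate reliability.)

16

Short-form reliability: n = 7/24 = 0.2917; r_7 = n·r/(1+(n−1)r) ≈ 0.3133
Then solve for n' with r_old = 0.3133, r_target = 0.50: n' = 0.50(1 − 0.3133)/[0.3133(1 − 0.50)] = 2.1918
Total items = 2.1918 × 7 = 15.34, rounded up to 16.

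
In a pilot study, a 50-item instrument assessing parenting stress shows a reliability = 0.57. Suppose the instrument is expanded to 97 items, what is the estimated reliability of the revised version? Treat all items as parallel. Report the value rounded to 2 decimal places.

0.72

Length ratio n = 97/50 = 1.94
r_new = 1.94·0.57 / [1 + (1.94 − 1)·0.57]
r_new = 1.1058 / 1.5358 ≈ 0.7200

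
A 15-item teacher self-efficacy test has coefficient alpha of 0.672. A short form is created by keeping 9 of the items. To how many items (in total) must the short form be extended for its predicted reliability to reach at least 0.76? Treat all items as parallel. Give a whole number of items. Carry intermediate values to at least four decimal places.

24

Short-form reliability: n = 9/15 = 0.6000; r_9 = n·r/(1+(n−1)r) ≈ 0.5514
Length factor from the short form to reach 0.76: n' = 0.76(1 − 0.5514) / [0.5514(1 − 0.76)] ≈ 2.5763
Items = 2.5763 × 9 ≈ 23.19 → 24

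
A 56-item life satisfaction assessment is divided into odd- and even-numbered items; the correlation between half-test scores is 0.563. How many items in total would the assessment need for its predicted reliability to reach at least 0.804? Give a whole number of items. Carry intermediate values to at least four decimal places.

90

r_full = 2(0.563)/(1 + 0.563) = 0.7204
Solve Spearman-Brown for n: n = 0.804(1 − 0.7204) / [0.7204(1 − 0.804)] = 1.5921
Items = 1.5921 × 56 ≈ 89.16 → 90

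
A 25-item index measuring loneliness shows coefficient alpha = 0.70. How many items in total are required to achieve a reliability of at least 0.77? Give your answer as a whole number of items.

36

n = 0.77 × (1 − 0.70) / [ 0.70 × (1 − 0.77) ]
n = 0.2310 / 0.1610 ≈ 1.4348
So the test needs 1.4348 × 25 ≈ 35.87 items; rounding up, 36.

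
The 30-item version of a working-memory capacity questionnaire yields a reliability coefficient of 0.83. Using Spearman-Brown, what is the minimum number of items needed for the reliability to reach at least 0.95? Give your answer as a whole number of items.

117

Spearman-Brown solved for the length factor n:
n = r*(1 − r) / [ r (1 − r*) ]
n = 0.95 × (1 − 0.83) / [ 0.83 × (1 − 0.95) ]
n = 0.1615 / 0.0415 ≈ 3.8916
Items needed = n × 30 = 3.8916 × 30 ≈ 116.75 → round up to 117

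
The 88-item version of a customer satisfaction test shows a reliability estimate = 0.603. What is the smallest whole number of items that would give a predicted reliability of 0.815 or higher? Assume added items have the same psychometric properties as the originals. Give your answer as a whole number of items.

256

Invert Spearman-Brown to solve for n:
n = r*(1 − r) / [ r (1 − r*) ]
n = 0.815(1 − 0.603) / [0.603(1 − 0.815)]
n = 0.323555 / 0.111555 ≈ 2.9004
Items needed = n × 88 = 2.9004 × 88 ≈ 255.24 → round up to 256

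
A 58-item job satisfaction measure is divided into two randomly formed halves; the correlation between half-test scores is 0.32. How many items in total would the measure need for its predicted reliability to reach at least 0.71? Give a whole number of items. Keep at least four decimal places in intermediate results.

Corrected full-test reliability: r_full = 2 × 0.32 / (1 + 0.32) ≈ 0.4848
Solve Spearman-Brown for n: n = 0.71(1 − 0.4848) / [0.4848(1 − 0.71)] = 2.6018
Items = 2.6018 × 58 ≈ 150.90 → 151

151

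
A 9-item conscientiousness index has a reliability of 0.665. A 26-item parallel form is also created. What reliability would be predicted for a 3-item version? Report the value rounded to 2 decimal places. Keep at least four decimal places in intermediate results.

Only the ratio of lengths matters: n = 3/9 = 0.3333
r_{3} = n·r / (1 + (n − 1)·r) = 0.2216 / 0.5566 ≈ 0.3981

0.40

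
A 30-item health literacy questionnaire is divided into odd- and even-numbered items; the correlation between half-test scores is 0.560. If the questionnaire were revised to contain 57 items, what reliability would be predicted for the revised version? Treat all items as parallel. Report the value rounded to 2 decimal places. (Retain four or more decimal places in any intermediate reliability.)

Spearman-Brown correction (n = 2): r_full = 2·0.560/(1 + 0.560) = 0.7179
Length factor from 30 to 57 items: n = 57/30 = 1.9000
r_new = n·r_full / (1 + (n − 1)·r_full) = 1.3640 / 1.6461 ≈ 0.8286

0.83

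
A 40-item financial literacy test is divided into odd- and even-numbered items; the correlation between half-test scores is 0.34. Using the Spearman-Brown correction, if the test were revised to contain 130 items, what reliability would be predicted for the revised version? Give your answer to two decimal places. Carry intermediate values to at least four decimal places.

0.77

Full-test reliability from the split-half r: r_full = 2(0.34)/(1 + 0.34) = 0.5075
Then adjust to 130 items: n = 130/40 = 3.2500
r_new = n·r_full / (1 + (n − 1)·r_full) = 1.6494 / 2.1419 ≈ 0.7701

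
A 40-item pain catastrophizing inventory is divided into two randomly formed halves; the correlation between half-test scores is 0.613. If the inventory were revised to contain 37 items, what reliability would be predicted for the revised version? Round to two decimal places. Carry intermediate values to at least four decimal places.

0.75

First correct the split-half correlation to full-test reliability: r_full = 2 × 0.613 / (1 + 0.613) ≈ 0.7601
Length factor from 40 to 37 items: n = 37/40 = 0.9250
r_new = n·r_full / (1 + (n − 1)·r_full) = 0.7031 / 0.9430 ≈ 0.7456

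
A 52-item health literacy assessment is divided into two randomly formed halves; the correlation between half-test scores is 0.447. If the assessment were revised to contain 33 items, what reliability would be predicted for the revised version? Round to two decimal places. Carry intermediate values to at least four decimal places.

First correct the split-half correlation to full-test reliability: r_full = 2 × 0.447 / (1 + 0.447) ≈ 0.6178
Then adjust to 33 items: n = 33/52 = 0.6346
r_new = n·r_full / (1 + (n − 1)·r_full) = 0.3921 / 0.7743 ≈ 0.5064

0.51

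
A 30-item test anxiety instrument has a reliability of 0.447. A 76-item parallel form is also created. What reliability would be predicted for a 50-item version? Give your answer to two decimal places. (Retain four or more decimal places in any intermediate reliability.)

0.57

Only the ratio of lengths matters: n = 50/30 = 1.6667
r_{50} = n·r / (1 + (n − 1)·r) = 0.7450 / 1.2980 ≈ 0.5740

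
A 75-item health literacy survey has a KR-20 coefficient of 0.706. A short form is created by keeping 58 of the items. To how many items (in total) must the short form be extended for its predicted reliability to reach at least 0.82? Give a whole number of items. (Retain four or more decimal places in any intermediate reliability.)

First, r for the 58-item form: n = 58/75 = 0.7733, so r_58 = 0.7733·0.706/(1 + (0.7733 − 1)·0.706) = 0.6500
Then solve for n' with r_old = 0.6500, r_target = 0.82: n' = 0.82(1 − 0.6500)/[0.6500(1 − 0.82)] = 2.4530
Total items = 2.4530 × 58 = 142.27, rounded up to 143.

143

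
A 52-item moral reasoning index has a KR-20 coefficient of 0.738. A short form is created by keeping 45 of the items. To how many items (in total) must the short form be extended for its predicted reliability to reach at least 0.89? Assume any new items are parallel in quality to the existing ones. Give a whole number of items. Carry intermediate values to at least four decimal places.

Short-form reliability: n = 45/52 = 0.8654; r_45 = n·r/(1+(n−1)r) ≈ 0.7091
Length factor from the short form to reach 0.89: n' = 0.89(1 − 0.7091) / [0.7091(1 − 0.89)] ≈ 3.3192
Total items = 3.3192 × 45 = 149.36, rounded up to 150.

150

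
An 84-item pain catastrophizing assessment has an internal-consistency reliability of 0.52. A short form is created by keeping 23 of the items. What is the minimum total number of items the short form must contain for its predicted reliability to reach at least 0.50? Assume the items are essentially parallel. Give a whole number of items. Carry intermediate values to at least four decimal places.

Short-form reliability: n = 23/84 = 0.2738; r_23 = n·r/(1+(n−1)r) ≈ 0.2288
Length factor from the short form to reach 0.50: n' = 0.50(1 − 0.2288) / [0.2288(1 − 0.50)] ≈ 3.3706
Items = 3.3706 × 23 ≈ 77.52 → 78

78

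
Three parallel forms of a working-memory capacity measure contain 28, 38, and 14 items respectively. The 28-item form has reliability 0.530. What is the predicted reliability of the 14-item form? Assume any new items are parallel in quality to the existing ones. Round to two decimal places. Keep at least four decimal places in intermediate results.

The 38-item form is not needed; work directly from the 28-item form with n = 14/28 = 0.5000.
r_{14} = n·r / (1 + (n − 1)·r) = 0.2650 / 0.7350 ≈ 0.3605

0.36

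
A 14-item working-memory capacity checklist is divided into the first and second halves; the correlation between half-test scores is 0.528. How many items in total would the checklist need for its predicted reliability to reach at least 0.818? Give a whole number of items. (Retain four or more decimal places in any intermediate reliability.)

Corrected full-test reliability: r_full = 2 × 0.528 / (1 + 0.528) ≈ 0.6911
Solve Spearman-Brown for n: n = 0.818(1 − 0.6911) / [0.6911(1 − 0.818)] = 2.0089
Required items = 2.0089 × 14 = 28.12, so 29 items.

29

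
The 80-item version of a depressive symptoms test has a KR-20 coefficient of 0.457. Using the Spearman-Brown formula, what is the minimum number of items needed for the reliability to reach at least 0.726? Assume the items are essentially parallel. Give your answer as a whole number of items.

Spearman-Brown solved for the length factor n:
n = r_target (1 − r_old) / [ r_old (1 − r_target) ]
n = [0.726 × 0.543] / [0.457 × 0.274]
n = 0.394218 / 0.125218 ≈ 3.1483
3.1483 × 80 = 251.86 → 252 items

252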